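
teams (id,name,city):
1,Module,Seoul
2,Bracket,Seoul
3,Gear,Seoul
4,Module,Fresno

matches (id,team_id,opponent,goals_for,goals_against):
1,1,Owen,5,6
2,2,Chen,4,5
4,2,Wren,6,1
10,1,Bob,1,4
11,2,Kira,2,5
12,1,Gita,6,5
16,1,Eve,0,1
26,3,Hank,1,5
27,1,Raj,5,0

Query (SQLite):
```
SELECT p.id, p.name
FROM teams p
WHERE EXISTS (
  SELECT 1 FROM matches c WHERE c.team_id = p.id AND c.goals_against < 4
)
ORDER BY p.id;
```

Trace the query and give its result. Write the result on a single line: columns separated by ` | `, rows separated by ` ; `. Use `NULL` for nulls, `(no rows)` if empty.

1 | Module ; 2 | Bracket

For each teams row, check whether any matches with matching team_id has goals_against < 4.
Keep rows where that is true.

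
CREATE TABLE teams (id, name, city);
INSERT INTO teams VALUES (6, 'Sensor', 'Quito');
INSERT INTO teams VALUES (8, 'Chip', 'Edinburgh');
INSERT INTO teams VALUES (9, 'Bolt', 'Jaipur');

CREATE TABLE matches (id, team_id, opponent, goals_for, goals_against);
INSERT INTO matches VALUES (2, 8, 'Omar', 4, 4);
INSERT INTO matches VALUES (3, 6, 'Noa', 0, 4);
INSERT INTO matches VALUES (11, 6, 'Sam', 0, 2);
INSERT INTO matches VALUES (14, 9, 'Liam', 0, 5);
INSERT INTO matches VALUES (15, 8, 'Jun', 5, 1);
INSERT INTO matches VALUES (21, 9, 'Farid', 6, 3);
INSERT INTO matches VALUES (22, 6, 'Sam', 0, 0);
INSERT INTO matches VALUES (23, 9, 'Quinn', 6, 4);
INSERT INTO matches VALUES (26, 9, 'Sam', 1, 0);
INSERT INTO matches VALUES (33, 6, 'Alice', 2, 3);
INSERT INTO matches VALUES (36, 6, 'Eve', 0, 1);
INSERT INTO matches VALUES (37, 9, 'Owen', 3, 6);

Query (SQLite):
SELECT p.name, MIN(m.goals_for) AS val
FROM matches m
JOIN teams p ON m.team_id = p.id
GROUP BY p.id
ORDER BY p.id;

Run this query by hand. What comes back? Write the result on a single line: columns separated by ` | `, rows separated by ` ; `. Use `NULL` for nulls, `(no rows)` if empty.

Sensor | 0 ; Chip | 4 ; Bolt | 0

Join each matches row to its teams via team_id.
Group joined rows by teams.id; compute MIN(m.goals_for) per group.
  6: ids {3, 11, 22, 33, 36} → MIN(m.goals_for)=0
  8: ids {2, 15} → MIN(m.goals_for)=4
  9: ids {14, 21, 23, 26, 37} → MIN(m.goals_for)=0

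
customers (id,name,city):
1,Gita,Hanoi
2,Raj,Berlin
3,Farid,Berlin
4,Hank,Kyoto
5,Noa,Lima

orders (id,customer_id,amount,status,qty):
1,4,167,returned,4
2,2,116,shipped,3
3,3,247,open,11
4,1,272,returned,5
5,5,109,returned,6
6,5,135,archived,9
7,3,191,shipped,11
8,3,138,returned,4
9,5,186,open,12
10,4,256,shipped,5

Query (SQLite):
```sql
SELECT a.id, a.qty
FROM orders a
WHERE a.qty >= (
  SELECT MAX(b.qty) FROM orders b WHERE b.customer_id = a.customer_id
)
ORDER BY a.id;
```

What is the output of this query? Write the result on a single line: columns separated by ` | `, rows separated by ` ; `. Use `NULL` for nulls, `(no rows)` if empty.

For each orders row a, compute MAX(qty) over rows sharing a.customer_id.
Keep row a if a.qty >= that per-group MAX.
  customer_id=1: MAX(qty) = 5
  customer_id=2: MAX(qty) = 3
  customer_id=3: MAX(qty) = 11
  customer_id=4: MAX(qty) = 5
  customer_id=5: MAX(qty) = 12

2 | 3 ; 3 | 11 ; 4 | 5 ; 7 | 11 ; 9 | 12 ; 10 | 5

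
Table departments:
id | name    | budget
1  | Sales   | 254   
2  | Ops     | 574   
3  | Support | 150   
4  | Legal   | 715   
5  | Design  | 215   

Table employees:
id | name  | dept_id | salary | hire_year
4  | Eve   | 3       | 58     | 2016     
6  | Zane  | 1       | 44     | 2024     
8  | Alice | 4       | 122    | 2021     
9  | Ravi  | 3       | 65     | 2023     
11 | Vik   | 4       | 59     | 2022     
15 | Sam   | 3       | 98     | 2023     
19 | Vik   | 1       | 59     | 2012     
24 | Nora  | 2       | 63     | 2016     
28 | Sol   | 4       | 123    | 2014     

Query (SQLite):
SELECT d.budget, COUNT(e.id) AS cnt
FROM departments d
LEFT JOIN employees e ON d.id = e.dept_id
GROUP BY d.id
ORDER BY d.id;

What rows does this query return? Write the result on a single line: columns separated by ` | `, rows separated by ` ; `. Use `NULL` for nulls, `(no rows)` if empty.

LEFT JOIN keeps every departments row; unmatched ones get NULL for employees columns.
Group by departments.id and compute COUNT(e.id). COUNT(col) of an all-NULL group is 0.
  1: ids {6, 19} → COUNT(e.id)=2
  2: ids {24} → COUNT(e.id)=1
  3: ids {4, 9, 15} → COUNT(e.id)=3
  4: ids {8, 11, 28} → COUNT(e.id)=3
  5: ids {—} → COUNT(e.id)=0

254 | 2 ; 574 | 1 ; 150 | 3 ; 715 | 3 ; 215 | 0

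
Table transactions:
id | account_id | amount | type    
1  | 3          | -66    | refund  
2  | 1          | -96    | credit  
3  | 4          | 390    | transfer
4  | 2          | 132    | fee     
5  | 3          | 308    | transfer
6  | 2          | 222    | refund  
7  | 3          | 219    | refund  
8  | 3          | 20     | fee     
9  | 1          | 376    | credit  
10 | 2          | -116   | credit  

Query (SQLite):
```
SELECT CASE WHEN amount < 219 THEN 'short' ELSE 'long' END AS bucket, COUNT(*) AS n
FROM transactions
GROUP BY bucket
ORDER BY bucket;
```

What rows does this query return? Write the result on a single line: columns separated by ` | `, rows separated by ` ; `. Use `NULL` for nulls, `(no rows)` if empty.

Bucket rows by amount < 219 → 'short' else 'long'; count each bucket.

long | 5 ; short | 5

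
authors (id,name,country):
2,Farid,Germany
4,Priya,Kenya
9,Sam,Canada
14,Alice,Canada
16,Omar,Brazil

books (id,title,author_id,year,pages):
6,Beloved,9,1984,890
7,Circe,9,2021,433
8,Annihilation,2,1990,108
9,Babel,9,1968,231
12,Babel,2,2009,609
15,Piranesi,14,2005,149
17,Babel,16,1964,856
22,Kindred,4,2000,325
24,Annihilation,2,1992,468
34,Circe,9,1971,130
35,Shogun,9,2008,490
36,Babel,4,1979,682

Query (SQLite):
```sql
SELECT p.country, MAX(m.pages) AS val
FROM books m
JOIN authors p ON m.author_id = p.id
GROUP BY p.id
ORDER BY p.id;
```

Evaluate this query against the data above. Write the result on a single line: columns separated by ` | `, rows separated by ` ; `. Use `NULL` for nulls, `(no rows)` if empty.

Germany | 609 ; Kenya | 682 ; Canada | 890 ; Canada | 149 ; Brazil | 856

Join each books row to its authors via author_id.
Group joined rows by authors.id; compute MAX(m.pages) per group.
  2: ids {8, 12, 24} → MAX(m.pages)=609
  4: ids {22, 36} → MAX(m.pages)=682
  9: ids {6, 7, 9, 34, 35} → MAX(m.pages)=890
  14: ids {15} → MAX(m.pages)=149
  16: ids {17} → MAX(m.pages)=856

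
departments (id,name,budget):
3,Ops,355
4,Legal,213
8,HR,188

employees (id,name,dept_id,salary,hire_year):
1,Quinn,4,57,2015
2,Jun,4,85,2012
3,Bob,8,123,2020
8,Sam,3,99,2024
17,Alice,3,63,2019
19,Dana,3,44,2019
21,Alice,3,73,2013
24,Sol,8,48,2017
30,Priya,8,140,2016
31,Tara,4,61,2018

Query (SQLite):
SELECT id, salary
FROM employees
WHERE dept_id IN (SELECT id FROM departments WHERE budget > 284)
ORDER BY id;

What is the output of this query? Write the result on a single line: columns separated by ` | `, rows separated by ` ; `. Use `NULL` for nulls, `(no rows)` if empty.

8 | 99 ; 17 | 63 ; 19 | 44 ; 21 | 73

Inner query: departments.id where budget > 284.
Outer: keep employees rows whose dept_id is in that set.
Inner query → {3}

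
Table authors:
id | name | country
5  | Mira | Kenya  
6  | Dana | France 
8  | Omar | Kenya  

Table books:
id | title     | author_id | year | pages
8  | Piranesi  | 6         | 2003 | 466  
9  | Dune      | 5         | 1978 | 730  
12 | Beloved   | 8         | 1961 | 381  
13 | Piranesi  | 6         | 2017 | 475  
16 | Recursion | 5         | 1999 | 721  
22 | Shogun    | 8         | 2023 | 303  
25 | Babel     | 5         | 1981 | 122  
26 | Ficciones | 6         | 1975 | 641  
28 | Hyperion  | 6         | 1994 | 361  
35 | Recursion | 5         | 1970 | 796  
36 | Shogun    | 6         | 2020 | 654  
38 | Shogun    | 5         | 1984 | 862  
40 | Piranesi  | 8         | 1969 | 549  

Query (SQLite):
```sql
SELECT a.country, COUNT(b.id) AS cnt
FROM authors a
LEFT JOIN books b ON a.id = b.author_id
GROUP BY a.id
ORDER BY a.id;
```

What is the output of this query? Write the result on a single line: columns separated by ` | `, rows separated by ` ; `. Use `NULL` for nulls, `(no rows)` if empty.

Kenya | 5 ; France | 5 ; Kenya | 3

LEFT JOIN keeps every authors row; unmatched ones get NULL for books columns.
Group by authors.id and compute COUNT(b.id). COUNT(col) of an all-NULL group is 0.
  5: ids {9, 16, 25, 35, 38} → COUNT(b.id)=5
  6: ids {8, 13, 26, 28, 36} → COUNT(b.id)=5
  8: ids {12, 22, 40} → COUNT(b.id)=3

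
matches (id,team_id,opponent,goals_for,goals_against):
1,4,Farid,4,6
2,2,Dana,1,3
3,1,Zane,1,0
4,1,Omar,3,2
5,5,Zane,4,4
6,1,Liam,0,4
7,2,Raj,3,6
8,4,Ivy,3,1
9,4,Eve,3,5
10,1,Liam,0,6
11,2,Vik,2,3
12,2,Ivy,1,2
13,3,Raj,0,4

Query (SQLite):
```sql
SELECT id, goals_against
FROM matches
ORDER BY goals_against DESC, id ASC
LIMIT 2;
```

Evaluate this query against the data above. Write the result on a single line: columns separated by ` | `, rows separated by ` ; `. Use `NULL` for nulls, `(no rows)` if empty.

1 | 6 ; 7 | 6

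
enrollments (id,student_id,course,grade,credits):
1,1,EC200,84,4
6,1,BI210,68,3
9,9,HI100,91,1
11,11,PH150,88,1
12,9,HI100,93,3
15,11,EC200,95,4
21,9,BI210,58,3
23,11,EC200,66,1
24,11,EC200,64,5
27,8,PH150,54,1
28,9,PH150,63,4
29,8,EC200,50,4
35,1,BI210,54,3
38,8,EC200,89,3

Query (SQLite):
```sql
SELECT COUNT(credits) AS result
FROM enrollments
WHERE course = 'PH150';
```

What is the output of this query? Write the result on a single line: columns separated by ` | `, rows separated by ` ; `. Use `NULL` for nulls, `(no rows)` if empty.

3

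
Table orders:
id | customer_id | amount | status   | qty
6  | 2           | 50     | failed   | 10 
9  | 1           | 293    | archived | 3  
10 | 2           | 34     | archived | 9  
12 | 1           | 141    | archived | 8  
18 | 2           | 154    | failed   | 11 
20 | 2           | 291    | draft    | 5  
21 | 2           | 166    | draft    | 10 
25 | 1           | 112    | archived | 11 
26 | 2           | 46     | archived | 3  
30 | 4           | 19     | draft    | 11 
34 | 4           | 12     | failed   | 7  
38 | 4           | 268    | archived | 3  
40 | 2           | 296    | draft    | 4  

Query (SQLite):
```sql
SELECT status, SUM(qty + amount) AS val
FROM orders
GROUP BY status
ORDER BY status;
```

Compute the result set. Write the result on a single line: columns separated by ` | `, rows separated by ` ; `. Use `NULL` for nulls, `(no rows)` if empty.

For each row compute qty + amount.
Group by status; take SUM of the expression per group.
  archived: ids {9, 10, 12, 25, 26, 38} → SUM(qty + amount)=931
  draft: ids {20, 21, 30, 40} → SUM(qty + amount)=802
  failed: ids {6, 18, 34} → SUM(qty + amount)=244

archived | 931 ; draft | 802 ; failed | 244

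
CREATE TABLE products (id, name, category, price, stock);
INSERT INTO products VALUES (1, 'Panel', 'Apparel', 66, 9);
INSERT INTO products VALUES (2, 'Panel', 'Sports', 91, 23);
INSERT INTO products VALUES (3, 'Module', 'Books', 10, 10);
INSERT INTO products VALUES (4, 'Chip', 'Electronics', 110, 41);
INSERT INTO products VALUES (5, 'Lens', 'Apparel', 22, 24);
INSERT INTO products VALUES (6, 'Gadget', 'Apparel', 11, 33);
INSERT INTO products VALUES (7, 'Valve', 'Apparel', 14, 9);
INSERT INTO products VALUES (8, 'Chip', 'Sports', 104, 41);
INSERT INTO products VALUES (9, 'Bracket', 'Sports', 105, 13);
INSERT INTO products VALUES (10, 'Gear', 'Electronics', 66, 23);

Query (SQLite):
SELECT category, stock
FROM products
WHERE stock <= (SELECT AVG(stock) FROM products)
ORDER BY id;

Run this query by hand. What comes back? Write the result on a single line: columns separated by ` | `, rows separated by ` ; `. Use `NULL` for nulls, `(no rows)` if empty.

Apparel | 9 ; Books | 10 ; Apparel | 9 ; Sports | 13

Scalar subquery: AVG(stock) over all products rows = 22.6.
Keep rows where stock <= that value.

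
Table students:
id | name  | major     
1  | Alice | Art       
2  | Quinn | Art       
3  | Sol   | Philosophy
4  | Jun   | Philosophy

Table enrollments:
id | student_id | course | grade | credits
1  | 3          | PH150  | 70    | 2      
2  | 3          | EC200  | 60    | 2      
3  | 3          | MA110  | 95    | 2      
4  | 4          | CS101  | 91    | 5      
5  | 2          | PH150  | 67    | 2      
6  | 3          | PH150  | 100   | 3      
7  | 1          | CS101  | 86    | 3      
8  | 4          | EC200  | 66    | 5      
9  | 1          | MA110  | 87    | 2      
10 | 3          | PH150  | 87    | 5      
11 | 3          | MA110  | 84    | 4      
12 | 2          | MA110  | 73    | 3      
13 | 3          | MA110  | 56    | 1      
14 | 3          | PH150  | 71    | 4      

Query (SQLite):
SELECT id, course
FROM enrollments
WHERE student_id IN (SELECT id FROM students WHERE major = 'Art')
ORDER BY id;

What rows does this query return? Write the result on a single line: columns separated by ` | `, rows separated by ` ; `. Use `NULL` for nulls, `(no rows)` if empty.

5 | PH150 ; 7 | CS101 ; 9 | MA110 ; 12 | MA110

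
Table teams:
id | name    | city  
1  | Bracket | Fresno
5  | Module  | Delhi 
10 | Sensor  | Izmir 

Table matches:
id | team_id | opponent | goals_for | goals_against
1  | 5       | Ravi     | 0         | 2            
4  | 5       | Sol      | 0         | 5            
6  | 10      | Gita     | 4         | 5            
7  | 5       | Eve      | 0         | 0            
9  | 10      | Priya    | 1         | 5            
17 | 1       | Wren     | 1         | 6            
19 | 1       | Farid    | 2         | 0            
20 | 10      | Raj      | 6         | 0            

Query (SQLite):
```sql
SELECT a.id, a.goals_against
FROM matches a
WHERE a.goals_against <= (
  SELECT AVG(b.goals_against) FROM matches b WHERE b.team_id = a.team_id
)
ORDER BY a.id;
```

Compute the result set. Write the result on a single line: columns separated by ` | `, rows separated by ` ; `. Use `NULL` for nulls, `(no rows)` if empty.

1 | 2 ; 7 | 0 ; 19 | 0 ; 20 | 0

For each matches row a, compute AVG(goals_against) over rows sharing a.team_id.
Keep row a if a.goals_against <= that per-group AVG.
  team_id=1: AVG(goals_against) = 3.0
  team_id=5: AVG(goals_against) = 2.333333
  team_id=10: AVG(goals_against) = 3.333333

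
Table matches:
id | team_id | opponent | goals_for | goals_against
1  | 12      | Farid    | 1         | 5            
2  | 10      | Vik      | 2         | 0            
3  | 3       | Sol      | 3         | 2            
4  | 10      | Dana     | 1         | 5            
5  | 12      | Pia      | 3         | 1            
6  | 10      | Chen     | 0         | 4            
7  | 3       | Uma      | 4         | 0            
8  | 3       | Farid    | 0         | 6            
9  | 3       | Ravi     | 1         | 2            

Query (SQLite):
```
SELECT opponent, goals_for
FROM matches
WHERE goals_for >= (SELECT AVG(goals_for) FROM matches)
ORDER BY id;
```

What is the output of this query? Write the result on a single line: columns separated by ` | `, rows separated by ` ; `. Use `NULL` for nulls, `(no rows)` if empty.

Vik | 2 ; Sol | 3 ; Pia | 3 ; Uma | 4

Scalar subquery: AVG(goals_for) over all matches rows = 1.666667 (≈; comparison uses full precision).
Keep rows where goals_for >= that value.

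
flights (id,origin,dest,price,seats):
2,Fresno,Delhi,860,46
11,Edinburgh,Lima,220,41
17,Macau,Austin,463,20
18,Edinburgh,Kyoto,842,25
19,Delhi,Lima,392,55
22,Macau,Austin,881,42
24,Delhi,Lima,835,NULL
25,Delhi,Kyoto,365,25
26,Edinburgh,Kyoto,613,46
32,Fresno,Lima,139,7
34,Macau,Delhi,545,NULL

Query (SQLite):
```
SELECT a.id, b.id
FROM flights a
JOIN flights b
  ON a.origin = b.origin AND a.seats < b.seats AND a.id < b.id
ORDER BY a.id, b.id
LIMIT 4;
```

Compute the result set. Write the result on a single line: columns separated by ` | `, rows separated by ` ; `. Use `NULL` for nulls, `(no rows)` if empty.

11 | 26 ; 17 | 22 ; 18 | 26

Pairs (a,b) with same origin, a.seats < b.seats, a.id < b.id.
origin groups: Delhi:{19,24,25} Edinburgh:{11,18,26} Fresno:{2,32} Macau:{17,22,34}
Ordered by (a.id, b.id); first 4.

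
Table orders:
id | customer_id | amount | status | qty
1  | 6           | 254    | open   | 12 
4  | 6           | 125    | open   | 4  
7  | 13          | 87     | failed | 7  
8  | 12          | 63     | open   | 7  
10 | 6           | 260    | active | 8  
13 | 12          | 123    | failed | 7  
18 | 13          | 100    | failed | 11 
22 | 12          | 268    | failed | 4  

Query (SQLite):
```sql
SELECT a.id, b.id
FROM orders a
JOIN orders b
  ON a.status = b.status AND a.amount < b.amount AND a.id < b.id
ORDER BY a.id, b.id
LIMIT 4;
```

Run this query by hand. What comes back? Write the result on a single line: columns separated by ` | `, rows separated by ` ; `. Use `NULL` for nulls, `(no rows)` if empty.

Pairs (a,b) with same status, a.amount < b.amount, a.id < b.id.
status groups: active:{10} failed:{7,13,18,22} open:{1,4,8}
Ordered by (a.id, b.id); first 4.

7 | 13 ; 7 | 18 ; 7 | 22 ; 13 | 22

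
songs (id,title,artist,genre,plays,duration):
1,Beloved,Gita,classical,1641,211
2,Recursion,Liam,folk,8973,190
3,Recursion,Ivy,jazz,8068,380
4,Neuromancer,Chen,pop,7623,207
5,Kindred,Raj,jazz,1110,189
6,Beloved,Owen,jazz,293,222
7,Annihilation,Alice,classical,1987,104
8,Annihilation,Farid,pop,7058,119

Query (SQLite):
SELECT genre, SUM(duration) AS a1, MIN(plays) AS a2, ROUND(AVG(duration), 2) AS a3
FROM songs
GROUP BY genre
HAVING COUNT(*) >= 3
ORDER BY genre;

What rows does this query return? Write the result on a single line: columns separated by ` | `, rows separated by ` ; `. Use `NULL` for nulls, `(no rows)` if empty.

jazz | 791 | 293 | 263.67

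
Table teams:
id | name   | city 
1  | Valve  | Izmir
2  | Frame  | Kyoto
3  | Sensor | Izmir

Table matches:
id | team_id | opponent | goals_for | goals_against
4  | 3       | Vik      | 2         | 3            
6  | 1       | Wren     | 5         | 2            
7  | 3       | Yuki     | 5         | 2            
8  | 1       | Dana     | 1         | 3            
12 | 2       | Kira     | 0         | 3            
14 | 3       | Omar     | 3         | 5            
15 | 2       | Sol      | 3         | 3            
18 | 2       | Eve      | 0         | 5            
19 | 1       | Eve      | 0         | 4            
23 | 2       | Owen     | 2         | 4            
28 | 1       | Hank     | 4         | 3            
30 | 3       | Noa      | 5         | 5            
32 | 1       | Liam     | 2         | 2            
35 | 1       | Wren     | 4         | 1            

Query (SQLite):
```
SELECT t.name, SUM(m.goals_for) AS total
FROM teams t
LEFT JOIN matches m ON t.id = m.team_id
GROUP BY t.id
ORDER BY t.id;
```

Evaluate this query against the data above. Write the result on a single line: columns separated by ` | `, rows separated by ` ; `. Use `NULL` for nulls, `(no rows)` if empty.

Valve | 16 ; Frame | 5 ; Sensor | 15

LEFT JOIN keeps every teams row; unmatched ones get NULL for matches columns.
Group by teams.id and compute SUM(m.goals_for). SUM over an all-NULL group is NULL.
  1: ids {6, 8, 19, 28, 32, 35} → SUM(m.goals_for)=16
  2: ids {12, 15, 18, 23} → SUM(m.goals_for)=5
  3: ids {4, 7, 14, 30} → SUM(m.goals_for)=15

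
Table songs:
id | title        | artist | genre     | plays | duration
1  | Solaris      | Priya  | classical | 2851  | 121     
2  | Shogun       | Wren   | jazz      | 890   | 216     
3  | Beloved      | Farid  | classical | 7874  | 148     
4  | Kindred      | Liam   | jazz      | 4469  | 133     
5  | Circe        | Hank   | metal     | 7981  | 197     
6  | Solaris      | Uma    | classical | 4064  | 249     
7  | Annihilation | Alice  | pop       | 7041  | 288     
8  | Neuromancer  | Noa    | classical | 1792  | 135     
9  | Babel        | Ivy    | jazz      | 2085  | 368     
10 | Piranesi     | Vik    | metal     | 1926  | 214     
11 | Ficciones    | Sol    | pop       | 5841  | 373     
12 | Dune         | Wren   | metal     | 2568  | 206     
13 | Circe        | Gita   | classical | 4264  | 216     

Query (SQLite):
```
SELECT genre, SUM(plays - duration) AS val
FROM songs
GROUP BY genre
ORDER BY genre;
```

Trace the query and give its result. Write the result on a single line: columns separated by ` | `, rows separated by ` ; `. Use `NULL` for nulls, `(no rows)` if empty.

For each row compute plays - duration.
Group by genre; take SUM of the expression per group.
  classical: ids {1, 3, 6, 8, 13} → SUM(plays - duration)=19976
  jazz: ids {2, 4, 9} → SUM(plays - duration)=6727
  metal: ids {5, 10, 12} → SUM(plays - duration)=11858
  pop: ids {7, 11} → SUM(plays - duration)=12221

classical | 19976 ; jazz | 6727 ; metal | 11858 ; pop | 12221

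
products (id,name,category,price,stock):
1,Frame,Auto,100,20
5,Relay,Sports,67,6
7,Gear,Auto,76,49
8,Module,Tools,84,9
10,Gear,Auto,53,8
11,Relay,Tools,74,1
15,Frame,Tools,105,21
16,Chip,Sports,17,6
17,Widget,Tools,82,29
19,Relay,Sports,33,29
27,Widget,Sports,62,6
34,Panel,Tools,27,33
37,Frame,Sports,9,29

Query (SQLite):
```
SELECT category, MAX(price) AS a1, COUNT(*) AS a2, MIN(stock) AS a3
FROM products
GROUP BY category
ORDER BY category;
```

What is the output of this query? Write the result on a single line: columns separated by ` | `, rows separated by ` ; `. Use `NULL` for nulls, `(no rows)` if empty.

Auto | 100 | 3 | 8 ; Sports | 67 | 5 | 6 ; Tools | 105 | 5 | 1

Group products by category.
Per group compute: MAX(price), COUNT(*), MIN(stock).
  Auto: ids {1, 7, 10} → MAX(price)=100, COUNT(*)=3, MIN(stock)=8
  Sports: ids {5, 16, 19, 27, 37} → MAX(price)=67, COUNT(*)=5, MIN(stock)=6
  Tools: ids {8, 11, 15, 17, 34} → MAX(price)=105, COUNT(*)=5, MIN(stock)=1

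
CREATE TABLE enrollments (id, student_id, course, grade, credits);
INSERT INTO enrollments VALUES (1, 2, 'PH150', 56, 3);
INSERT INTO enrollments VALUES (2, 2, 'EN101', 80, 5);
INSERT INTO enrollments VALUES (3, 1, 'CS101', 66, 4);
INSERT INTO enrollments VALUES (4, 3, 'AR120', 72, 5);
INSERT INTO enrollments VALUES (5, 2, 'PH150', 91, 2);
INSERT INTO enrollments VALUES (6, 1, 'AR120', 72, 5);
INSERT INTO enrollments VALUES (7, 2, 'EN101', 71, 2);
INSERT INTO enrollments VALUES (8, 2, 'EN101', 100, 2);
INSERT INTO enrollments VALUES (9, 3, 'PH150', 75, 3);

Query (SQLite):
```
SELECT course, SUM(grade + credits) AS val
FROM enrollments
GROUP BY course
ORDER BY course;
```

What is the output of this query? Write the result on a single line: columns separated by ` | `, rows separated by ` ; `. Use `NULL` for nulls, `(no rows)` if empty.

AR120 | 154 ; CS101 | 70 ; EN101 | 260 ; PH150 | 230

For each row compute grade + credits.
Group by course; take SUM of the expression per group.
  AR120: ids {4, 6} → SUM(grade + credits)=154
  CS101: ids {3} → SUM(grade + credits)=70
  EN101: ids {2, 7, 8} → SUM(grade + credits)=260
  PH150: ids {1, 5, 9} → SUM(grade + credits)=230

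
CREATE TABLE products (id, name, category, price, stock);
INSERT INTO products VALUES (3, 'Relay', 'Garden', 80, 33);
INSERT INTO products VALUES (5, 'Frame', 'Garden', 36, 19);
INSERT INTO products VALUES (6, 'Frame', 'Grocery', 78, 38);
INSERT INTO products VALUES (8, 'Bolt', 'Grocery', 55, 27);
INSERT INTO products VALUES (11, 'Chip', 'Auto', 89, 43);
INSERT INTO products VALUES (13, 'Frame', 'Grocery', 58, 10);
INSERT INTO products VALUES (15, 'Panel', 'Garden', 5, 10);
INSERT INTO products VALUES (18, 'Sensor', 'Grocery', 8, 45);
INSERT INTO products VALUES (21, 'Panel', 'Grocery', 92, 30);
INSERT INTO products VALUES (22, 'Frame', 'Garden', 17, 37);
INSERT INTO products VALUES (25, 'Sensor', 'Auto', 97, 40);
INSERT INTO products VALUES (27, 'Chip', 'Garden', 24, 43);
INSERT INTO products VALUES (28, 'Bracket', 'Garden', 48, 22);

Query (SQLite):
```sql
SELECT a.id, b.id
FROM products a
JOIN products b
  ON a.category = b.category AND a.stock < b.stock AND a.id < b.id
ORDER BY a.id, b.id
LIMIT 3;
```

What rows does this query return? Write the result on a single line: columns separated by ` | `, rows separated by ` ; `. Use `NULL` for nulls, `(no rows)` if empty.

Pairs (a,b) with same category, a.stock < b.stock, a.id < b.id.
category groups: Auto:{11,25} Garden:{3,5,15,22,27,28} Grocery:{6,8,13,18,21}
Ordered by (a.id, b.id); first 3.

3 | 22 ; 3 | 27 ; 5 | 22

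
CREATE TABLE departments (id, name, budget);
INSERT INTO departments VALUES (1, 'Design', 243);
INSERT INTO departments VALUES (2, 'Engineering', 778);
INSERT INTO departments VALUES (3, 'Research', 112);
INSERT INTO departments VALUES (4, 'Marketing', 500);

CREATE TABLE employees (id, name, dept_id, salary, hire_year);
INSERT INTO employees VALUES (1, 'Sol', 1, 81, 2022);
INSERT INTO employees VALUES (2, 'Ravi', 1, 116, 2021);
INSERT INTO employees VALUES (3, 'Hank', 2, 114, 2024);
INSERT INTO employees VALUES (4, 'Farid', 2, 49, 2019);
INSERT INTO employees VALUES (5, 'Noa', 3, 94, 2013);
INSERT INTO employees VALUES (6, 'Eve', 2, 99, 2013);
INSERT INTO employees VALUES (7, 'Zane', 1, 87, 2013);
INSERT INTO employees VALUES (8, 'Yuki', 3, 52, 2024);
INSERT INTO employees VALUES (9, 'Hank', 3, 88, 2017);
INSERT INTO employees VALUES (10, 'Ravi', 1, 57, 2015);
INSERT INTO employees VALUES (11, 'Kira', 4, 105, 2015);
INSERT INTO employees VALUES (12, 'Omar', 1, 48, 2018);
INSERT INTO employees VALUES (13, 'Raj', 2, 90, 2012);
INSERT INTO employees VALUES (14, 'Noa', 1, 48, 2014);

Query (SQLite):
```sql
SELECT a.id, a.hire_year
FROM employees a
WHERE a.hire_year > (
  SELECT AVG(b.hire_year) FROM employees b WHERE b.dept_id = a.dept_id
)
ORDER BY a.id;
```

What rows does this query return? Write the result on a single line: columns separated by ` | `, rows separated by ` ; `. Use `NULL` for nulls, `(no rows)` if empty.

1 | 2022 ; 2 | 2021 ; 3 | 2024 ; 4 | 2019 ; 8 | 2024 ; 12 | 2018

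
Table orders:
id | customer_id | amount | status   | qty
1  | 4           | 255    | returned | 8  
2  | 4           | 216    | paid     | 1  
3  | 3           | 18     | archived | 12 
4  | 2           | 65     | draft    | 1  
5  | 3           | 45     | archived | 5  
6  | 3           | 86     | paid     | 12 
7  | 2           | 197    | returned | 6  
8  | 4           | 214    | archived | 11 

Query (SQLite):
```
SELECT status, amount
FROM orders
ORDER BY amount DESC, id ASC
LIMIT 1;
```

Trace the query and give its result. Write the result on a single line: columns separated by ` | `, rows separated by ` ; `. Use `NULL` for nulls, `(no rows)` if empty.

returned | 255

Sort by amount desc, tiebreak id asc: (255, id=1), (216, id=2), (214, id=8), (197, id=7) …. Take first 1.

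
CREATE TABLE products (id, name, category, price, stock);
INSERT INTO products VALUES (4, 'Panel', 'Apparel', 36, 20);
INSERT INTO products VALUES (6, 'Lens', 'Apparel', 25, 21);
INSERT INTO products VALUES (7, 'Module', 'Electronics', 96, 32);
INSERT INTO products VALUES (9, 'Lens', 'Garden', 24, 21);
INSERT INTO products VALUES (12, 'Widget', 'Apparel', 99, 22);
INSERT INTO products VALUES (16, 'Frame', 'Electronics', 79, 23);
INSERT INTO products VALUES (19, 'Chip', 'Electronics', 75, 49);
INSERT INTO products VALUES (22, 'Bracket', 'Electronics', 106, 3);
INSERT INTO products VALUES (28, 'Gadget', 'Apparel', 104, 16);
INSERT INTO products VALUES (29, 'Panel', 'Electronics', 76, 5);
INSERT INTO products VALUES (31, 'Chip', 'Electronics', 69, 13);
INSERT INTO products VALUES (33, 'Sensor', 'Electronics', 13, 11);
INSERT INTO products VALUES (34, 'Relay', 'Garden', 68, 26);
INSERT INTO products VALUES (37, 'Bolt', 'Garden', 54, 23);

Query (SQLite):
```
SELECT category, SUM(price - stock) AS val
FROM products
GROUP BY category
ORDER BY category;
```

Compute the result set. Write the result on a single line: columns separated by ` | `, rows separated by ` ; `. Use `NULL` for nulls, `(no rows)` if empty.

For each row compute price - stock.
Group by category; take SUM of the expression per group.
  Apparel: ids {4, 6, 12, 28} → SUM(price - stock)=185
  Electronics: ids {7, 16, 19, 22, 29, 31, 33} → SUM(price - stock)=378
  Garden: ids {9, 34, 37} → SUM(price - stock)=76

Apparel | 185 ; Electronics | 378 ; Garden | 76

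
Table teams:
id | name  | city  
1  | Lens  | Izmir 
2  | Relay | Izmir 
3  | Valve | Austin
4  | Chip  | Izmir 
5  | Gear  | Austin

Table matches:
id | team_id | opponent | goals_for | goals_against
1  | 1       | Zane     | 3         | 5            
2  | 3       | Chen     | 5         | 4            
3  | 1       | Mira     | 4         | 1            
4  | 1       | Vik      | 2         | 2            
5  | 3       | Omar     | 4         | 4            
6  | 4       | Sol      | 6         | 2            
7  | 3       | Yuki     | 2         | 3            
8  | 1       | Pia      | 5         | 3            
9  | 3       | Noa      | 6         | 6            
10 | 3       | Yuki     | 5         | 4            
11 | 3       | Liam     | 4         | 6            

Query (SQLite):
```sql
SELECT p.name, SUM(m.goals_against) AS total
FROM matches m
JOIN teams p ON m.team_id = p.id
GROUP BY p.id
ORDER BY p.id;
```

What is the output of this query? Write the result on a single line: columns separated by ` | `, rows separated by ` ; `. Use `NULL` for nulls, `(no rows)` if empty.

Join each matches row to its teams via team_id.
Group joined rows by teams.id; compute SUM(m.goals_against) per group.
  1: ids {1, 3, 4, 8} → SUM(m.goals_against)=11
  3: ids {2, 5, 7, 9, 10, 11} → SUM(m.goals_against)=27
  4: ids {6} → SUM(m.goals_against)=2

Lens | 11 ; Valve | 27 ; Chip | 2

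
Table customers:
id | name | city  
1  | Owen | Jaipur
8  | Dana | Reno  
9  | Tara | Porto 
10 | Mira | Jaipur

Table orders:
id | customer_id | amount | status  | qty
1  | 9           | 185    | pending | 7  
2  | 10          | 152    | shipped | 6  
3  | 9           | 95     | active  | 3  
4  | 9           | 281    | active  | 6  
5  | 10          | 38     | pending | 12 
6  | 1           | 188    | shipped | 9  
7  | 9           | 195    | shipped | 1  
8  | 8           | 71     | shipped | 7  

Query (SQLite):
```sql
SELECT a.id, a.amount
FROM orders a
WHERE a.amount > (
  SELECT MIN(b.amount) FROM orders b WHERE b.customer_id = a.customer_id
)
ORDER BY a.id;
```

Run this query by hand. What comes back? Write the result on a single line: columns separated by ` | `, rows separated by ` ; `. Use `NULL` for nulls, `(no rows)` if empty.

1 | 185 ; 2 | 152 ; 4 | 281 ; 7 | 195

For each orders row a, compute MIN(amount) over rows sharing a.customer_id.
Keep row a if a.amount > that per-group MIN.
  customer_id=1: MIN(amount) = 188
  customer_id=8: MIN(amount) = 71
  customer_id=9: MIN(amount) = 95
  customer_id=10: MIN(amount) = 38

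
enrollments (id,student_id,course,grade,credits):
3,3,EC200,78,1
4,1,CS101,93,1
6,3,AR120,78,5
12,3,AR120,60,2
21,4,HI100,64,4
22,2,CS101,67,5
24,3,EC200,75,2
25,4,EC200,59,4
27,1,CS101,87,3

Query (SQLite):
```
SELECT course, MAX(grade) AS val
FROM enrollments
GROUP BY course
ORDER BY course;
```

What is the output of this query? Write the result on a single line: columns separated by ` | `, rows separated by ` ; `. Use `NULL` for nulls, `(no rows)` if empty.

AR120 | 78 ; CS101 | 93 ; EC200 | 78 ; HI100 | 64

Partition enrollments by course; compute MAX(grade) within each group.
  AR120: ids {6, 12} → MAX(grade)=78
  CS101: ids {4, 22, 27} → MAX(grade)=93
  EC200: ids {3, 24, 25} → MAX(grade)=78
  HI100: ids {21} → MAX(grade)=64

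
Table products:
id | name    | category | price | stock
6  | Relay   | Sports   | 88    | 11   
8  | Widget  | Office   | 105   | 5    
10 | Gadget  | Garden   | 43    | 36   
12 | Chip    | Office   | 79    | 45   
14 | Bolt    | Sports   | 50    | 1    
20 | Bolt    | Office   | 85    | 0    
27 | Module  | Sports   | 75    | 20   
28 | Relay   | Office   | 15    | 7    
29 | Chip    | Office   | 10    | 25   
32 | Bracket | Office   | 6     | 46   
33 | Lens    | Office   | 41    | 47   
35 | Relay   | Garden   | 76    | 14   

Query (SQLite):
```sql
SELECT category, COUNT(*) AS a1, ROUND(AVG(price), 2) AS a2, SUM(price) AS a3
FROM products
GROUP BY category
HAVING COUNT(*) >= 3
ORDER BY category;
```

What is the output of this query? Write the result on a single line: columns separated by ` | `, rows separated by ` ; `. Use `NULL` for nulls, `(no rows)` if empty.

Office | 7 | 48.71 | 341 ; Sports | 3 | 71 | 213

Group products by category.
Per group compute: COUNT(*), ROUND(AVG(price), 2), SUM(price).
HAVING: drop groups with fewer than 3 rows.
  Garden: ids {10, 35} → COUNT(*)=2, ROUND(AVG(price), 2)=59.5, SUM(price)=119
  Office: ids {8, 12, 20, 28, 29, 32, 33} → COUNT(*)=7, ROUND(AVG(price), 2)=48.71, SUM(price)=341
  Sports: ids {6, 14, 27} → COUNT(*)=3, ROUND(AVG(price), 2)=71, SUM(price)=213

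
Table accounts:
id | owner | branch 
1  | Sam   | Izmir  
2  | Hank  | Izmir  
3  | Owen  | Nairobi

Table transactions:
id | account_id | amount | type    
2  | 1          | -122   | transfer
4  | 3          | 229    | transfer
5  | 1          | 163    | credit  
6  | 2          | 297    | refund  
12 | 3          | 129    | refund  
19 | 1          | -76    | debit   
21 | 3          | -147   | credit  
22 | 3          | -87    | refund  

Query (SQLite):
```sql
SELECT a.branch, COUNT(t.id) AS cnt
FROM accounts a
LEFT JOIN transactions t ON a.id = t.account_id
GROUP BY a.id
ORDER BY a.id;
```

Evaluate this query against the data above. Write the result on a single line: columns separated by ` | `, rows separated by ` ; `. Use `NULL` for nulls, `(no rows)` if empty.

LEFT JOIN keeps every accounts row; unmatched ones get NULL for transactions columns.
Group by accounts.id and compute COUNT(t.id). COUNT(col) of an all-NULL group is 0.
  1: ids {2, 5, 19} → COUNT(t.id)=3
  2: ids {6} → COUNT(t.id)=1
  3: ids {4, 12, 21, 22} → COUNT(t.id)=4

Izmir | 3 ; Izmir | 1 ; Nairobi | 4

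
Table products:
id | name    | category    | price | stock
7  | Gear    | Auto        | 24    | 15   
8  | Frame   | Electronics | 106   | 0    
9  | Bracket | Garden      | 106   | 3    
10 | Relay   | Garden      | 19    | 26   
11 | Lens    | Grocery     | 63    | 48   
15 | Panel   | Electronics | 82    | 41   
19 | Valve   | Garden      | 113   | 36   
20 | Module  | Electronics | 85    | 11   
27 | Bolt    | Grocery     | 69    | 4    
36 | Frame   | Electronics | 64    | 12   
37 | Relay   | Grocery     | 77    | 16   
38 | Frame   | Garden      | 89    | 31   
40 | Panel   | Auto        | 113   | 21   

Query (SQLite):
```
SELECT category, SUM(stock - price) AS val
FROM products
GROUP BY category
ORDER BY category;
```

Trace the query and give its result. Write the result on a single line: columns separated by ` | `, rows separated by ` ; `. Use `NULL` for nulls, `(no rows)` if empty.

Auto | -101 ; Electronics | -273 ; Garden | -231 ; Grocery | -141

For each row compute stock - price.
Group by category; take SUM of the expression per group.
  Auto: ids {7, 40} → SUM(stock - price)=-101
  Electronics: ids {8, 15, 20, 36} → SUM(stock - price)=-273
  Garden: ids {9, 10, 19, 38} → SUM(stock - price)=-231
  Grocery: ids {11, 27, 37} → SUM(stock - price)=-141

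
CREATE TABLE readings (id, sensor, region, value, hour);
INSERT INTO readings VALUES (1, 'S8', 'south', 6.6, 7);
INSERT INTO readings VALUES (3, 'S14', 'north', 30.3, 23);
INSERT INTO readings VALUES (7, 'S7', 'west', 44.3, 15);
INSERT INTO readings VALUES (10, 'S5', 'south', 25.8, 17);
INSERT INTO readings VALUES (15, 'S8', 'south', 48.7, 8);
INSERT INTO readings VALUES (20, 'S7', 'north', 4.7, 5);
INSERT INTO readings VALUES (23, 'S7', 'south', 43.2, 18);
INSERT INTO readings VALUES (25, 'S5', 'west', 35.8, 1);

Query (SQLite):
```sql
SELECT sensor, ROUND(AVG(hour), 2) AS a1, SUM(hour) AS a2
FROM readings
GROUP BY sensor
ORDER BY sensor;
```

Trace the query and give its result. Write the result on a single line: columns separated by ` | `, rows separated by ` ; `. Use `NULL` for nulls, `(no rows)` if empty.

S14 | 23 | 23 ; S5 | 9 | 18 ; S7 | 12.67 | 38 ; S8 | 7.5 | 15

Group readings by sensor.
Per group compute: ROUND(AVG(hour), 2), SUM(hour).
  S14: ids {3} → ROUND(AVG(hour), 2)=23, SUM(hour)=23
  S5: ids {10, 25} → ROUND(AVG(hour), 2)=9, SUM(hour)=18
  S7: ids {7, 20, 23} → ROUND(AVG(hour), 2)=12.67, SUM(hour)=38
  S8: ids {1, 15} → ROUND(AVG(hour), 2)=7.5, SUM(hour)=15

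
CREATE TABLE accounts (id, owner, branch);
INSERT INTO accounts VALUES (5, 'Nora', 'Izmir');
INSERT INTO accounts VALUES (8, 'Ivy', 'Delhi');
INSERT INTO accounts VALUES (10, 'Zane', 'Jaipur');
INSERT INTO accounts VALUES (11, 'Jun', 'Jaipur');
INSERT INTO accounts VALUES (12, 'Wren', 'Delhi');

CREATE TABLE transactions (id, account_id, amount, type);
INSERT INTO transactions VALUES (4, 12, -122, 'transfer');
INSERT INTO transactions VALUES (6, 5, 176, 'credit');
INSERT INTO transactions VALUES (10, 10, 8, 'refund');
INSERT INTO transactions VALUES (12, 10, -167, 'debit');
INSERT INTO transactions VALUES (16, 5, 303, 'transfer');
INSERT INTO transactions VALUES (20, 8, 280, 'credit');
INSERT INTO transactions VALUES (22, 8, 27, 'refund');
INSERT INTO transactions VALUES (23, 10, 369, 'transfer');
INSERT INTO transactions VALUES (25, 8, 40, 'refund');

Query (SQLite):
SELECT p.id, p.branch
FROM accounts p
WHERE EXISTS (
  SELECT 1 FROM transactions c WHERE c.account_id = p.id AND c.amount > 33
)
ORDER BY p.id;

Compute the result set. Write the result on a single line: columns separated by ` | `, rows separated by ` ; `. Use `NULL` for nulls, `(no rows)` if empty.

For each accounts row, check whether any transactions with matching account_id has amount > 33.
Keep rows where that is true.

5 | Izmir ; 8 | Delhi ; 10 | Jaipur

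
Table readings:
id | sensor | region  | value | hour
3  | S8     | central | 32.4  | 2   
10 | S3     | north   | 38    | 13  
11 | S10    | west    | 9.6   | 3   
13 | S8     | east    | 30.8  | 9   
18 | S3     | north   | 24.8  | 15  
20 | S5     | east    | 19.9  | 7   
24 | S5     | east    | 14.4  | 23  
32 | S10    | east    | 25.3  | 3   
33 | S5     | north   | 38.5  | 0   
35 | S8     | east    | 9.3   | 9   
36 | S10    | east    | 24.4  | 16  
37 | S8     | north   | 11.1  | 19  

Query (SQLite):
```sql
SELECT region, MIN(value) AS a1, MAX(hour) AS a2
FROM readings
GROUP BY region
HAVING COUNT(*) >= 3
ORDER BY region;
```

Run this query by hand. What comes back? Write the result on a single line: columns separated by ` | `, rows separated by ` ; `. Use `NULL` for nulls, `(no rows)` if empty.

east | 9.3 | 23 ; north | 11.1 | 19

Group readings by region.
Per group compute: MIN(value), MAX(hour).
HAVING: drop groups with fewer than 3 rows.
  central: ids {3} → MIN(value)=32.4, MAX(hour)=2
  east: ids {13, 20, 24, 32, 35, 36} → MIN(value)=9.3, MAX(hour)=23
  north: ids {10, 18, 33, 37} → MIN(value)=11.1, MAX(hour)=19
  west: ids {11} → MIN(value)=9.6, MAX(hour)=3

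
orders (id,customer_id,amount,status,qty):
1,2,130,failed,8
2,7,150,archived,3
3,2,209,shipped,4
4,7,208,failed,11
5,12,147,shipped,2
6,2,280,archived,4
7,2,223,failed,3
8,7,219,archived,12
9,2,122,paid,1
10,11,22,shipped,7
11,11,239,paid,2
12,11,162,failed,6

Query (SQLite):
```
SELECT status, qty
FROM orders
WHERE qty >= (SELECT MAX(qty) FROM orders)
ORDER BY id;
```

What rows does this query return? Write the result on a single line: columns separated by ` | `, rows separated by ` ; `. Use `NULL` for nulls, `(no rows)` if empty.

Scalar subquery: MAX(qty) over all orders rows = 12.
Keep rows where qty >= that value.

archived | 12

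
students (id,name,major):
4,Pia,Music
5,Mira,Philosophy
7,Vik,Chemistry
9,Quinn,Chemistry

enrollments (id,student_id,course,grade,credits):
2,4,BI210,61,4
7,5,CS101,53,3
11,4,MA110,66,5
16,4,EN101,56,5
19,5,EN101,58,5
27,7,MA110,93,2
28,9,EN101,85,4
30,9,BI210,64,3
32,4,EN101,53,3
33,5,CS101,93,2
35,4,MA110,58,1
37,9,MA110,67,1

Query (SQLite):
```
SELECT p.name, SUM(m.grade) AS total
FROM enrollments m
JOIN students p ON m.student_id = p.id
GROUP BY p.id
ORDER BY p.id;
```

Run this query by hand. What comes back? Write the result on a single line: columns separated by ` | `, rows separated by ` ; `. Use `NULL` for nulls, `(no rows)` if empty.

Pia | 294 ; Mira | 204 ; Vik | 93 ; Quinn | 216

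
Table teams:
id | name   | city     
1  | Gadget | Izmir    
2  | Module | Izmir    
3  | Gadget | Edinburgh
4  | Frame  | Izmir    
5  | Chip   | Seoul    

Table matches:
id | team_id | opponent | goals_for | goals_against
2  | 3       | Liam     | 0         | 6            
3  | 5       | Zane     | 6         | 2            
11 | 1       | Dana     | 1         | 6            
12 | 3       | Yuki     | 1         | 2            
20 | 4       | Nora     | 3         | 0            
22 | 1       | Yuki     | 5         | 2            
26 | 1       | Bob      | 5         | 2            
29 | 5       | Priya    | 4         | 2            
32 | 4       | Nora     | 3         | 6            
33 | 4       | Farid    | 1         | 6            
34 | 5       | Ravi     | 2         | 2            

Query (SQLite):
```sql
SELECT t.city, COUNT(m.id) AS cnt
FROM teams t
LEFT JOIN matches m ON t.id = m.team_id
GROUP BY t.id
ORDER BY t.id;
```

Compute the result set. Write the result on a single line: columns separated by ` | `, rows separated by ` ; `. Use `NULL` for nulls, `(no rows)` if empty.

LEFT JOIN keeps every teams row; unmatched ones get NULL for matches columns.
Group by teams.id and compute COUNT(m.id). COUNT(col) of an all-NULL group is 0.
  1: ids {11, 22, 26} → COUNT(m.id)=3
  2: ids {—} → COUNT(m.id)=0
  3: ids {2, 12} → COUNT(m.id)=2
  4: ids {20, 32, 33} → COUNT(m.id)=3
  5: ids {3, 29, 34} → COUNT(m.id)=3

Izmir | 3 ; Izmir | 0 ; Edinburgh | 2 ; Izmir | 3 ; Seoul | 3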